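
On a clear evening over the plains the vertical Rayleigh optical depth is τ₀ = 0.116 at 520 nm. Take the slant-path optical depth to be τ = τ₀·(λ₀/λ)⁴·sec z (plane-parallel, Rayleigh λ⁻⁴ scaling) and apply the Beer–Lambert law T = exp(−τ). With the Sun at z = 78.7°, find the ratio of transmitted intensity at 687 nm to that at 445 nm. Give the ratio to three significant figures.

Airmass: sec 78.7° = 5.1034.
τ(687 nm) = 0.116 × (520/687)⁴ × 5.1034 = 0.116 × 0.3282 × 5.1034 = 0.1943.
τ(445 nm) = 0.116 × (520/445)⁴ × 5.1034 = 0.116 × 1.8645 × 5.1034 = 1.1038.
T(687)/T(445) = exp(τ_B − τ_A) = exp(0.9095) = 2.4831.

2.48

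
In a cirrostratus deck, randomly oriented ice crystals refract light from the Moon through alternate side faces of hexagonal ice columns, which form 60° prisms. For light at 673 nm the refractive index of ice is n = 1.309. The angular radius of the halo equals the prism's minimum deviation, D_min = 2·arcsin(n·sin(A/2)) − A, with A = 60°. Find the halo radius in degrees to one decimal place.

n·sin(A/2) = 1.309 × sin 30° = 1.309 × 0.5000 = 0.6545.
D_min = 2·arcsin(0.6545) − 60° = 2 × 40.882° − 60° = 21.763°.

21.8°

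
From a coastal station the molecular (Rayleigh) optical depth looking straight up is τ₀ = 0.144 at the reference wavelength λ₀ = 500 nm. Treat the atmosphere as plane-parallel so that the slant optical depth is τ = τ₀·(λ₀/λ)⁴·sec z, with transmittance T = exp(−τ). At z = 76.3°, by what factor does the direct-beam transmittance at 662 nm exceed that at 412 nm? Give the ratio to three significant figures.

3.07

Airmass: sec 76.3° = 4.2223.
τ(662 nm) = 0.144 × (500/662)⁴ × 4.2223 = 0.144 × 0.3254 × 4.2223 = 0.1979.
τ(412 nm) = 0.144 × (500/412)⁴ × 4.2223 = 0.144 × 2.1692 × 4.2223 = 1.3189.
T(662)/T(412) = exp(τ_B − τ_A) = exp(1.1210) = 3.0680.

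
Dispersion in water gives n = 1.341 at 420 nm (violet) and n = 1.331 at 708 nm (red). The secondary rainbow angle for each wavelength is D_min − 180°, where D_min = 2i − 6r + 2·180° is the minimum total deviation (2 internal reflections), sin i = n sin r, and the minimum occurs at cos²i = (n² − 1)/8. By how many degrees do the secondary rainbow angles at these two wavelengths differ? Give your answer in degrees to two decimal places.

At 420 nm (n = 1.341): cos²i = 0.09979 → i = 71.586°, r = 45.034°, D_min = 232.966°, rainbow angle = 52.966°.
At 708 nm (n = 1.331): cos²i = 0.09645 → i = 71.907°, r = 45.575°, D_min = 230.365°, rainbow angle = 50.365°.
Angular width = |52.966° − 50.365°| = 2.601°.

2.60°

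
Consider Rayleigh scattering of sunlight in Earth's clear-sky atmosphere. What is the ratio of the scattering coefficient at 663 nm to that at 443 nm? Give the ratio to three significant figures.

0.199

Rayleigh scattering ∝ λ⁻⁴, so the ratio of coefficients is the inverse fourth power of the wavelength ratio.
σ(663)/σ(443) = (443/663)⁴ = (0.6682)⁴ = 0.1993.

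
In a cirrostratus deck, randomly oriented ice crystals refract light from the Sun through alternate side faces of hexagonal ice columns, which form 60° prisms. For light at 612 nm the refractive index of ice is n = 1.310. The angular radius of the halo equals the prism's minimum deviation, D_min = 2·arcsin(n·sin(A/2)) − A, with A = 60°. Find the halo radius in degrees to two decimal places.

21.84°

n·sin(A/2) = 1.310 × sin 30° = 1.310 × 0.5000 = 0.6550.
D_min = 2·arcsin(0.6550) − 60° = 2 × 40.920° − 60° = 21.839°.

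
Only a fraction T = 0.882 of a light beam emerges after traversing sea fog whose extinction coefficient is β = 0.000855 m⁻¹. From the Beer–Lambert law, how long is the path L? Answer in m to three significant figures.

147 m

Beer–Lambert: T = exp(−βL) ⇒ L = −ln(T)/β = −ln(0.882)/0.000855 = 0.1256/0.000855 = 146.9 m.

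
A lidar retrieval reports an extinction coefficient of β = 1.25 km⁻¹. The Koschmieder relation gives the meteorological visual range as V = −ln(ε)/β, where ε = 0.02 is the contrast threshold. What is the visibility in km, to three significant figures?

3.13 km

V = −ln(0.02) / 1.25 = 3.912 / 1.25 = 3.1296 km.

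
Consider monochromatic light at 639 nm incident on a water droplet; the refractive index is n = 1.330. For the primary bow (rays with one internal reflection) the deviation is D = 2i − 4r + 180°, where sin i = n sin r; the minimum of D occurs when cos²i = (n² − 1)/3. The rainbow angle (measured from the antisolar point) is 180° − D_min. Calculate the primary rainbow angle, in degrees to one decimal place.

cos²i = (1.76890 − 1)/3 = 0.25630; i = arccos(0.50626) = 59.585°.
sin r = sin 59.585°/1.330 = 0.64841; r = 40.422°.
D_min = 2·59.585° − 4·40.422° + 180° = 137.484°.
Rainbow angle = 180° − D_min = 42.516°.

42.5°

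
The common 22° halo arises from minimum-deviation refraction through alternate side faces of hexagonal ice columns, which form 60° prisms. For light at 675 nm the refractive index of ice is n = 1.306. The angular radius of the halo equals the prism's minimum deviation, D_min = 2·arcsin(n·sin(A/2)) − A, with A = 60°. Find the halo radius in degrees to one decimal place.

21.5°

n·sin(A/2) = 1.306 × sin 30° = 1.306 × 0.5000 = 0.6530.
D_min = 2·arcsin(0.6530) − 60° = 2 × 40.768° − 60° = 21.536°.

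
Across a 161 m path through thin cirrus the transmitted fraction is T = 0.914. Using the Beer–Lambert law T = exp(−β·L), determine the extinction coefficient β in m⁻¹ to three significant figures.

0.000559 m⁻¹

Beer–Lambert: T = exp(−βL) ⇒ β = −ln(T)/L = −ln(0.914)/161 = 0.0899/161 = 0.0005585 m⁻¹.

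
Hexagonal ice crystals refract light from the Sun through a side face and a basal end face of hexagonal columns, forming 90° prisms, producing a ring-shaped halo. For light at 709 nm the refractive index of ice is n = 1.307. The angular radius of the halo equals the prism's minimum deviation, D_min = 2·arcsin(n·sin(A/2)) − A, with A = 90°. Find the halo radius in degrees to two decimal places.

45.09°

n·sin(A/2) = 1.307 × sin 45° = 1.307 × 0.7071 = 0.9242.
D_min = 2·arcsin(0.9242) − 90° = 2 × 67.546° − 90° = 45.093°.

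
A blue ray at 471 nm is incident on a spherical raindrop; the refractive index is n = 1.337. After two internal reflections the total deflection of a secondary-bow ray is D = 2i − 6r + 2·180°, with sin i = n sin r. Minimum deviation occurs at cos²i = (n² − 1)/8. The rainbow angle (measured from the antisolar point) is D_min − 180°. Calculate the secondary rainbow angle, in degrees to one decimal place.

51.9°

cos²i = (1.78757 − 1)/8 = 0.09845; i = arccos(0.31376) = 71.714°.
sin r = sin 71.714°/1.337 = 0.71017; r = 45.249°.
D_min = 2·71.714° − 6·45.249° + 360° = 231.934°.
Rainbow angle = D_min − 180° = 51.934°.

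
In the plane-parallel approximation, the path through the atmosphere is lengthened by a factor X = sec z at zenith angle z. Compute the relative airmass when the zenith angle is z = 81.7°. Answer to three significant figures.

X = sec z = 1/cos 81.7° = 1/0.1444 = 6.9273.

6.93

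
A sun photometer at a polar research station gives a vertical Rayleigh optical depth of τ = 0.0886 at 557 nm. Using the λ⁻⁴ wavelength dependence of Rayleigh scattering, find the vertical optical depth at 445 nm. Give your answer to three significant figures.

0.217

τ(445 nm) = τ(557 nm) × (557/445)⁴ = 0.0886 × (1.2517)⁴ = 0.0886 × 2.4546 = 0.2175.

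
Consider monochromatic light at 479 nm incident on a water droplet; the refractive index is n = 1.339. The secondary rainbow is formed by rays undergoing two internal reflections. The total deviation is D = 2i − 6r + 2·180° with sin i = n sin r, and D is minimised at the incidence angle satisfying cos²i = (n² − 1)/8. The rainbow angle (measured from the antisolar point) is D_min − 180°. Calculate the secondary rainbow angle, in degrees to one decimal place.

52.5°

cos²i = (1.79292 − 1)/8 = 0.09912; i = arccos(0.31483) = 71.650°.
sin r = sin 71.650°/1.339 = 0.70885; r = 45.141°.
D_min = 2·71.650° − 6·45.141° + 360° = 232.451°.
Rainbow angle = D_min − 180° = 52.451°.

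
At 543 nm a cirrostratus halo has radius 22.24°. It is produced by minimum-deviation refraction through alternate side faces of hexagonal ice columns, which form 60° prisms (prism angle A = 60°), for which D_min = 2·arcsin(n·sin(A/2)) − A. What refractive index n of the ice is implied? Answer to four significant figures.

1.315

Rearranging: n = sin((D_min + A)/2) / sin(A/2).
(D_min + A)/2 = (22.24° + 60°)/2 = 41.120°.
n = sin 41.120° / sin 30° = 0.6576 / 0.5000 = 1.3153.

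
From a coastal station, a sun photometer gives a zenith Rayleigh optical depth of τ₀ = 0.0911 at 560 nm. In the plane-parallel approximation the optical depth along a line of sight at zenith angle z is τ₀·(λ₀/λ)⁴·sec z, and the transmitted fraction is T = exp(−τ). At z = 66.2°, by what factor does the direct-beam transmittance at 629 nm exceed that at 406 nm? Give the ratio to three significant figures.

1.96

Airmass: sec 66.2° = 2.4780.
τ(629 nm) = 0.0911 × (560/629)⁴ × 2.4780 = 0.0911 × 0.6283 × 2.4780 = 0.1418.
τ(406 nm) = 0.0911 × (560/406)⁴ × 2.4780 = 0.0911 × 3.6195 × 2.4780 = 0.8171.
T(629)/T(406) = exp(τ_B − τ_A) = exp(0.6753) = 1.9646.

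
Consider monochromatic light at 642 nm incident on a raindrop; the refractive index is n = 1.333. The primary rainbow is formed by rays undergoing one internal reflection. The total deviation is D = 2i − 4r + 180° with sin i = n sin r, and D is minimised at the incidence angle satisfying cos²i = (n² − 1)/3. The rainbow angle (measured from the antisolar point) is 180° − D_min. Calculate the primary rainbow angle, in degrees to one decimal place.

42.1°

cos²i = (1.77689 − 1)/3 = 0.25896; i = arccos(0.50888) = 59.410°.
sin r = sin 59.410°/1.333 = 0.64579; r = 40.225°.
D_min = 2·59.410° − 4·40.225° + 180° = 137.922°.
Rainbow angle = 180° − D_min = 42.078°.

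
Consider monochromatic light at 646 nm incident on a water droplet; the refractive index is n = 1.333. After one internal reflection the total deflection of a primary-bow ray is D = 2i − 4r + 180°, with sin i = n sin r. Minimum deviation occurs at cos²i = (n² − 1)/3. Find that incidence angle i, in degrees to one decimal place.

cos²i = (1.333² − 1)/3 = (1.77689 − 1)/3 = 0.25896.
cos i = 0.50888, so i = 59.410°.

59.4°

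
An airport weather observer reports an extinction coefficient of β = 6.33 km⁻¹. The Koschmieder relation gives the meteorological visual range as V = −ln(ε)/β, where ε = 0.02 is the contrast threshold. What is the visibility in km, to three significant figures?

0.618 km

V = −ln(0.02) / 6.33 = 3.912 / 6.33 = 0.6180 km.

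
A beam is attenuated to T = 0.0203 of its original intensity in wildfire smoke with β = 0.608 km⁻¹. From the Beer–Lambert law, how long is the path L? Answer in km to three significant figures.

Beer–Lambert: T = exp(−βL) ⇒ L = −ln(T)/β = −ln(0.0203)/0.608 = 3.8971/0.608 = 6.41 km.

6.41 km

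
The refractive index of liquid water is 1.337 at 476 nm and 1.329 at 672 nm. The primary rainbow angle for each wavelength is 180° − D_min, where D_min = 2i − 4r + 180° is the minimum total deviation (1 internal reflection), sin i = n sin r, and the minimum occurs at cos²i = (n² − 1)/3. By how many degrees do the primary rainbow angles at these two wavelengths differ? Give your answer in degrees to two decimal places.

1.16°

At 476 nm (n = 1.337): cos²i = 0.26252 → i = 59.178°, r = 39.964°, D_min = 138.500°, rainbow angle = 41.500°.
At 672 nm (n = 1.329): cos²i = 0.25541 → i = 59.643°, r = 40.487°, D_min = 137.337°, rainbow angle = 42.663°.
Angular width = |41.500° − 42.663°| = 1.163°.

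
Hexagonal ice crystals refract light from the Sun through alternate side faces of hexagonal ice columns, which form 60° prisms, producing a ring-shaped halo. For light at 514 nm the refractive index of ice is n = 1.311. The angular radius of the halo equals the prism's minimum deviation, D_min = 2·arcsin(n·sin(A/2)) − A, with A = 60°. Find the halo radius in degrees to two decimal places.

21.92°

n·sin(A/2) = 1.311 × sin 30° = 1.311 × 0.5000 = 0.6555.
D_min = 2·arcsin(0.6555) − 60° = 2 × 40.958° − 60° = 21.915°.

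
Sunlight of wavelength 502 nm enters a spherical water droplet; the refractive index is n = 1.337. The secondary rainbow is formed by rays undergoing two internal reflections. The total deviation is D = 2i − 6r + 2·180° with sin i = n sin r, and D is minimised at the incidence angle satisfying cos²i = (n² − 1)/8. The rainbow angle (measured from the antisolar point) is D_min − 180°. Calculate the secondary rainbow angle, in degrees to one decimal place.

51.9°

cos²i = (1.78757 − 1)/8 = 0.09845; i = arccos(0.31376) = 71.714°.
sin r = sin 71.714°/1.337 = 0.71017; r = 45.249°.
D_min = 2·71.714° − 6·45.249° + 360° = 231.934°.
Rainbow angle = D_min − 180° = 51.934°.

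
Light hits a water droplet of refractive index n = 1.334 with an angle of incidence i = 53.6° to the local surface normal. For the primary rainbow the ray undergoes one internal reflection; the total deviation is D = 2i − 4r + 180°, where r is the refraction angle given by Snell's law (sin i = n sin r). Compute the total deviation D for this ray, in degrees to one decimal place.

sin r = sin 53.6° / 1.334 = 0.8049/1.334 = 0.6034; r = 37.11°.
D = 2·53.6° − 4·37.11° + 180° = 107.20° − 148.45° + 180° = 138.75°.

138.8°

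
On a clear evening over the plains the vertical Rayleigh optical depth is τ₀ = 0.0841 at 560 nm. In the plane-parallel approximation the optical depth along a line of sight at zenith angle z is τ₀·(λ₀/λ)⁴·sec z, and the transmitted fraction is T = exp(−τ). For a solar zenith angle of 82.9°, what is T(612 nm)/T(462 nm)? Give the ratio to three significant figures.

Airmass: sec 82.9° = 8.0905.
τ(612 nm) = 0.0841 × (560/612)⁴ × 8.0905 = 0.0841 × 0.7010 × 8.0905 = 0.4770.
τ(462 nm) = 0.0841 × (560/462)⁴ × 8.0905 = 0.0841 × 2.1587 × 8.0905 = 1.4688.
T(612)/T(462) = exp(τ_B − τ_A) = exp(0.9918) = 2.6960.

2.70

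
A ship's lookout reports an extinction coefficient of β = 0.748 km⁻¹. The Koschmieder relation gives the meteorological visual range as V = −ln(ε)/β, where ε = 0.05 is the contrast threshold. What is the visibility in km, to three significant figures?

4.00 km

V = −ln(0.05) / 0.748 = 2.996 / 0.748 = 4.0050 km.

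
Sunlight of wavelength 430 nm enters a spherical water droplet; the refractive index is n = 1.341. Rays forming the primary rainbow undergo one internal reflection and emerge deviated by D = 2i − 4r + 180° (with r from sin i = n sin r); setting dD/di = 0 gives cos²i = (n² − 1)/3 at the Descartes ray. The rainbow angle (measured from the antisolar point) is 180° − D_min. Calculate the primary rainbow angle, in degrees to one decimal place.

40.9°

cos²i = (1.79828 − 1)/3 = 0.26609; i = arccos(0.51584) = 58.946°.
sin r = sin 58.946°/1.341 = 0.63884; r = 39.705°.
D_min = 2·58.946° − 4·39.705° + 180° = 139.071°.
Rainbow angle = 180° − D_min = 40.929°.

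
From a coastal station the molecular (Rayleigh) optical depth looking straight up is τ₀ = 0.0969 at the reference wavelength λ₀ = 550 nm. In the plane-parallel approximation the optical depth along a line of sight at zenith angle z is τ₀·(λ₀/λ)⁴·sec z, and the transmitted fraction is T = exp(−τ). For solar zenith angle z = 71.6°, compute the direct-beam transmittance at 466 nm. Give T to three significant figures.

0.551

sec 71.6° = 3.1681.
τ = 0.0969 × (550/466)⁴ × 3.1681 = 0.0969 × 1.9405 × 3.1681 = 0.5957.
T = exp(−0.5957) = 0.5512.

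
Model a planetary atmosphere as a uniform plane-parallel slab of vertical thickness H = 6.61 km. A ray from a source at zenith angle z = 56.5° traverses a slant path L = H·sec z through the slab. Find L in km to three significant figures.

12.0 km

sec z = 1/cos 56.5° = 1.8118.
L = 6.61 × 1.8118 = 11.976 km.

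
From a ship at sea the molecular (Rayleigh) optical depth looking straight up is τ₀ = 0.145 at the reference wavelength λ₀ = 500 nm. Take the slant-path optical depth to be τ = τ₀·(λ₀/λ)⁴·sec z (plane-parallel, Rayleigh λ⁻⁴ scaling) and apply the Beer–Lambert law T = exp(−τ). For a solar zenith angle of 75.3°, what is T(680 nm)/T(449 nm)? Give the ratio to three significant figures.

Airmass: sec 75.3° = 3.9408.
τ(680 nm) = 0.145 × (500/680)⁴ × 3.9408 = 0.145 × 0.2923 × 3.9408 = 0.1670.
τ(449 nm) = 0.145 × (500/449)⁴ × 3.9408 = 0.145 × 1.5378 × 3.9408 = 0.8787.
T(680)/T(449) = exp(τ_B − τ_A) = exp(0.7117) = 2.0374.

2.04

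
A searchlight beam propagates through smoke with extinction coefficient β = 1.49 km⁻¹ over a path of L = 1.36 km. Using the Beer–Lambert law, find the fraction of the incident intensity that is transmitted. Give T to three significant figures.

0.132

τ = β·L = 1.49 × 1.36 = 2.0264.
T = exp(−2.0264) = 0.1318.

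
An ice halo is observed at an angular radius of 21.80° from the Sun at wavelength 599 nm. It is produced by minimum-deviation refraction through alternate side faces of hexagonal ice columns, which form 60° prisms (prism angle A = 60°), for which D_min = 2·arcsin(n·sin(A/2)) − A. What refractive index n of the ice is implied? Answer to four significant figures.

1.309

Rearranging: n = sin((D_min + A)/2) / sin(A/2).
(D_min + A)/2 = (21.80° + 60°)/2 = 40.900°.
n = sin 40.900° / sin 30° = 0.6547 / 0.5000 = 1.3095.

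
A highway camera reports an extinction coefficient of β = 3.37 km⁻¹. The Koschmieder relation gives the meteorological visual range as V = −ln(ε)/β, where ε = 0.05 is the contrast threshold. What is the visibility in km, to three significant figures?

V = −ln(0.05) / 3.37 = 2.996 / 3.37 = 0.8889 km.

0.889 km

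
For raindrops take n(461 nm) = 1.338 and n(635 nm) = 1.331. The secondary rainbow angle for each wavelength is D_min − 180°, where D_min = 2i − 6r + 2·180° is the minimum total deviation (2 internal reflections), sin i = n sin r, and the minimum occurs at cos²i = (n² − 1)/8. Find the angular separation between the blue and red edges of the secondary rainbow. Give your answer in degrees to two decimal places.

At 461 nm (n = 1.338): cos²i = 0.09878 → i = 71.682°, r = 45.195°, D_min = 232.193°, rainbow angle = 52.193°.
At 635 nm (n = 1.331): cos²i = 0.09645 → i = 71.907°, r = 45.575°, D_min = 230.365°, rainbow angle = 50.365°.
Angular width = |52.193° − 50.365°| = 1.828°.

1.83°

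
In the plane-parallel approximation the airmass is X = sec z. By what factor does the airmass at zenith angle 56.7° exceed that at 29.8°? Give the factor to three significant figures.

1.58

X(56.7°)/X(29.8°) = sec 56.7° / sec 29.8° = cos 29.8° / cos 56.7° = 0.8678/0.5490 = 1.5806.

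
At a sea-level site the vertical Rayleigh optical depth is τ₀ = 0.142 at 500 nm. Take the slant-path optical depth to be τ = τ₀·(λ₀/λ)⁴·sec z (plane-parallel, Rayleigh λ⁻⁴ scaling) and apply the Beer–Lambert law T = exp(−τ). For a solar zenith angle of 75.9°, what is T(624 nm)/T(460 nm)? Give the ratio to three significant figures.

Airmass: sec 75.9° = 4.1048.
τ(624 nm) = 0.142 × (500/624)⁴ × 4.1048 = 0.142 × 0.4122 × 4.1048 = 0.2403.
τ(460 nm) = 0.142 × (500/460)⁴ × 4.1048 = 0.142 × 1.3959 × 4.1048 = 0.8136.
T(624)/T(460) = exp(τ_B − τ_A) = exp(0.5734) = 1.7742.

1.77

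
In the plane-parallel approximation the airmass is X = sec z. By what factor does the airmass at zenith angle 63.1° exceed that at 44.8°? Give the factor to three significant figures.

1.57

X(63.1°)/X(44.8°) = sec 63.1° / sec 44.8° = cos 44.8° / cos 63.1° = 0.7096/0.4524 = 1.5683.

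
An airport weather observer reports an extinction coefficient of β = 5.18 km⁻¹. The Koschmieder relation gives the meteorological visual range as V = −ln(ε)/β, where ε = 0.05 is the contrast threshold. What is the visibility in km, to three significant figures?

0.578 km

V = −ln(0.05) / 5.18 = 2.996 / 5.18 = 0.5783 km.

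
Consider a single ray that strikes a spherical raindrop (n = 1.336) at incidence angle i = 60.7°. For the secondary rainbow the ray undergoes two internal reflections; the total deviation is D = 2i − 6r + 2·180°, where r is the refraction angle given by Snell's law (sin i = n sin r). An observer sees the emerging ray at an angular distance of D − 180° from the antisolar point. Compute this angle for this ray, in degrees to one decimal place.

56.9°

sin r = sin 60.7° / 1.336 = 0.8721/1.336 = 0.6527; r = 40.75°.
D = 2·60.7° − 6·40.75° + 2·180° = 121.40° − 244.49° + 360° = 236.91°.
Angle from antisolar point = D − 180° = 56.91°.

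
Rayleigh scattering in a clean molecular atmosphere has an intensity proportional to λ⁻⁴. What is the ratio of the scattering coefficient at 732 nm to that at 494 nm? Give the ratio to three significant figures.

Rayleigh scattering ∝ λ⁻⁴, so the ratio of coefficients is the inverse fourth power of the wavelength ratio.
σ(732)/σ(494) = (494/732)⁴ = (0.6749)⁴ = 0.2074.

0.207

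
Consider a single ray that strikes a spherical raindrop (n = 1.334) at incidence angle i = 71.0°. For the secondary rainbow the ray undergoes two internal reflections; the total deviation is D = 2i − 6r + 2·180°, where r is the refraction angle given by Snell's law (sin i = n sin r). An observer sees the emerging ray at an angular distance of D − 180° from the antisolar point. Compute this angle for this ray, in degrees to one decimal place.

sin r = sin 71.0° / 1.334 = 0.9455/1.334 = 0.7088; r = 45.14°.
D = 2·71.0° − 6·45.14° + 2·180° = 142.00° − 270.82° + 360° = 231.18°.
Angle from antisolar point = D − 180° = 51.18°.

51.2°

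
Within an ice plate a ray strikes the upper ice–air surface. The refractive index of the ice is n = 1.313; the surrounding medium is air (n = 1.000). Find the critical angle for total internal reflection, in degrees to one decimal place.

49.6°

sin θ_c = n_air / n = 1.000 / 1.313 = 0.7616.
θ_c = arcsin(0.7616) = 49.61°.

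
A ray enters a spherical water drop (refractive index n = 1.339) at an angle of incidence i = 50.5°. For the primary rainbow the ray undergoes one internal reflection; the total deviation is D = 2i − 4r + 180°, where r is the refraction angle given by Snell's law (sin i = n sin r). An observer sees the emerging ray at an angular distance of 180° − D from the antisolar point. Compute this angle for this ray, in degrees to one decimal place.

39.8°

sin r = sin 50.5° / 1.339 = 0.7716/1.339 = 0.5763; r = 35.19°.
D = 2·50.5° − 4·35.19° + 180° = 101.00° − 140.75° + 180° = 140.25°.
Angle from antisolar point = 180° − D = 39.75°.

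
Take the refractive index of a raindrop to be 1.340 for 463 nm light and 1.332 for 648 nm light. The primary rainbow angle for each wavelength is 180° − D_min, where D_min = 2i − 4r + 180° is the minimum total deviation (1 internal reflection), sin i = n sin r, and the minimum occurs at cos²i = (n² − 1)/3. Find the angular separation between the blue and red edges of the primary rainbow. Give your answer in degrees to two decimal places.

1.15°

At 463 nm (n = 1.340): cos²i = 0.26520 → i = 59.004°, r = 39.770°, D_min = 138.929°, rainbow angle = 41.071°.
At 648 nm (n = 1.332): cos²i = 0.25807 → i = 59.469°, r = 40.290°, D_min = 137.776°, rainbow angle = 42.224°.
Angular width = |41.071° − 42.224°| = 1.153°.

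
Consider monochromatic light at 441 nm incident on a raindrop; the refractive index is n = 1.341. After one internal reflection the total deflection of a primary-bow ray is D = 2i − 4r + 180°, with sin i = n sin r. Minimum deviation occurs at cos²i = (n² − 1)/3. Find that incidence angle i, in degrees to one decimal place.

cos²i = (1.341² − 1)/3 = (1.79828 − 1)/3 = 0.26609.
cos i = 0.51584, so i = 58.946°.

58.9°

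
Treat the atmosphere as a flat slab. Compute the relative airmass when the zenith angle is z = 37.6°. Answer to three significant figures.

1.26

X = sec z = 1/cos 37.6° = 1/0.7923 = 1.2622.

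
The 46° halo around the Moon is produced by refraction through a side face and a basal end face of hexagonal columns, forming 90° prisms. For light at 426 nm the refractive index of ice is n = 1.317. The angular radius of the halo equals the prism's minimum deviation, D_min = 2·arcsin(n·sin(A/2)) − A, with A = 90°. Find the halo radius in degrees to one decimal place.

n·sin(A/2) = 1.317 × sin 45° = 1.317 × 0.7071 = 0.9313.
D_min = 2·arcsin(0.9313) − 90° = 2 × 68.632° − 90° = 47.264°.

47.3°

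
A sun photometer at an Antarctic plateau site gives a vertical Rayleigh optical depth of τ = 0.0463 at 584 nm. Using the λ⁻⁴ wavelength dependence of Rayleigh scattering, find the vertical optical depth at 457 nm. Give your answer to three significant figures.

τ(457 nm) = τ(584 nm) × (584/457)⁴ = 0.0463 × (1.2779)⁴ = 0.0463 × 2.6668 = 0.1235.

0.123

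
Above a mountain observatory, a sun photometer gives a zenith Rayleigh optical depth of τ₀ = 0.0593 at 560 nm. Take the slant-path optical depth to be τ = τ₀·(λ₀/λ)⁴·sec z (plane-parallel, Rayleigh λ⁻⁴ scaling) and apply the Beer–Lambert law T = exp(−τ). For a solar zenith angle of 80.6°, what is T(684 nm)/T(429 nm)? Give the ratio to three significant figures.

Airmass: sec 80.6° = 6.1227.
τ(684 nm) = 0.0593 × (560/684)⁴ × 6.1227 = 0.0593 × 0.4493 × 6.1227 = 0.1631.
τ(429 nm) = 0.0593 × (560/429)⁴ × 6.1227 = 0.0593 × 2.9035 × 6.1227 = 1.0542.
T(684)/T(429) = exp(τ_B − τ_A) = exp(0.8911) = 2.4377.

2.44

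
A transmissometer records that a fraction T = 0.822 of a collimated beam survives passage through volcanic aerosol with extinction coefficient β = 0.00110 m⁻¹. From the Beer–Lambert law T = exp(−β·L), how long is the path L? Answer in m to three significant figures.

178 m

Beer–Lambert: T = exp(−βL) ⇒ L = −ln(T)/β = −ln(0.822)/0.00110 = 0.1960/0.00110 = 178.2 m.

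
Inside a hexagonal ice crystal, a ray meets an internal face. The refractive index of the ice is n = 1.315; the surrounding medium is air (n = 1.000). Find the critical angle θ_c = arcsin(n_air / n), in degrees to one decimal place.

49.5°

sin θ_c = n_air / n = 1.000 / 1.315 = 0.7605.
θ_c = arcsin(0.7605) = 49.50°.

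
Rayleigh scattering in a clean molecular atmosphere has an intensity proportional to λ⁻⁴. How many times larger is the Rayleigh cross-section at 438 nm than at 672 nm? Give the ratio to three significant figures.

Rayleigh scattering ∝ λ⁻⁴, so the ratio of coefficients is the inverse fourth power of the wavelength ratio.
σ(438)/σ(672) = (672/438)⁴ = (1.5342)⁴ = 5.541.

5.54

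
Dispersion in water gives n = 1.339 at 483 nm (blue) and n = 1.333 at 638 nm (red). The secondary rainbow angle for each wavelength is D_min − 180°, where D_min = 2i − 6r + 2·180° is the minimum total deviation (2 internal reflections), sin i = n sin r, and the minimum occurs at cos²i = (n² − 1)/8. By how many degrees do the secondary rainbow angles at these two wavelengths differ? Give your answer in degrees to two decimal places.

1.56°

At 483 nm (n = 1.339): cos²i = 0.09912 → i = 71.650°, r = 45.141°, D_min = 232.451°, rainbow angle = 52.451°.
At 638 nm (n = 1.333): cos²i = 0.09711 → i = 71.843°, r = 45.466°, D_min = 230.891°, rainbow angle = 50.891°.
Angular width = |52.451° − 50.891°| = 1.560°.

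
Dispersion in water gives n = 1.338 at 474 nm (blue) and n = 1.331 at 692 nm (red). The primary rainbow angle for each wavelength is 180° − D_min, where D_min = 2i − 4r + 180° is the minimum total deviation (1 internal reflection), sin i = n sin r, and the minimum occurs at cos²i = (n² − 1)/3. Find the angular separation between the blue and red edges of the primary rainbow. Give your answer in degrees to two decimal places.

1.01°

At 474 nm (n = 1.338): cos²i = 0.26341 → i = 59.120°, r = 39.899°, D_min = 138.643°, rainbow angle = 41.357°.
At 692 nm (n = 1.331): cos²i = 0.25719 → i = 59.527°, r = 40.356°, D_min = 137.630°, rainbow angle = 42.370°.
Angular width = |41.357° − 42.370°| = 1.013°.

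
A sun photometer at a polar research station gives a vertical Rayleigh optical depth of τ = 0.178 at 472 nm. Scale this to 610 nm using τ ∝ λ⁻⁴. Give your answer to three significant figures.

0.0638

τ(610 nm) = τ(472 nm) × (472/610)⁴ = 0.178 × (0.7738)⁴ = 0.178 × 0.3585 = 0.0638.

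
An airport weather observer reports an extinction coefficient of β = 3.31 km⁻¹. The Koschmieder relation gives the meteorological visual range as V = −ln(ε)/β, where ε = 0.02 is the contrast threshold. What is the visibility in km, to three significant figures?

V = −ln(0.02) / 3.31 = 3.912 / 3.31 = 1.1819 km.

1.18 km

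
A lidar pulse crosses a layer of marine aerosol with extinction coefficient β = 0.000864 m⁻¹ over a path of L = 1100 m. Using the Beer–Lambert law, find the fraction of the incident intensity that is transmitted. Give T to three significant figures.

τ = β·L = 0.000864 × 1100 = 0.9504.
T = exp(−0.9504) = 0.3866.

0.387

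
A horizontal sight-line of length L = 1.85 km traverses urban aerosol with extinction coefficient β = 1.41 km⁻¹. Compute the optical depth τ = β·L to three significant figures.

τ = β·L = 1.41 × 1.85 = 2.6085.

2.61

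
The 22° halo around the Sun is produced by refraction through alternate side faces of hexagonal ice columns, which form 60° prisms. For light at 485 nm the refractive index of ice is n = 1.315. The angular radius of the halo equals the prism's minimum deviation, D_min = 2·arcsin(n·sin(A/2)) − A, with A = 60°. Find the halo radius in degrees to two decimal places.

n·sin(A/2) = 1.315 × sin 30° = 1.315 × 0.5000 = 0.6575.
D_min = 2·arcsin(0.6575) − 60° = 2 × 41.109° − 60° = 22.219°.

22.22°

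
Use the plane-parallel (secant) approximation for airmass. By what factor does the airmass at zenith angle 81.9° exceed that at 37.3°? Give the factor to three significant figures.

X(81.9°)/X(37.3°) = sec 81.9° / sec 37.3° = cos 37.3° / cos 81.9° = 0.7955/0.1409 = 5.6456.

5.65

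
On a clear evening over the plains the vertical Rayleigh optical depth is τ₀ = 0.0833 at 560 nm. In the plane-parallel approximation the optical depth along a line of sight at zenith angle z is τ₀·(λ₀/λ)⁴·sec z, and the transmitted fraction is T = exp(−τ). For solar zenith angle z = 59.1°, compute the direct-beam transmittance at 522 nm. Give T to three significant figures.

sec 59.1° = 1.9473.
τ = 0.0833 × (560/522)⁴ × 1.9473 = 0.0833 × 1.3246 × 1.9473 = 0.2149.
T = exp(−0.2149) = 0.8067.

0.807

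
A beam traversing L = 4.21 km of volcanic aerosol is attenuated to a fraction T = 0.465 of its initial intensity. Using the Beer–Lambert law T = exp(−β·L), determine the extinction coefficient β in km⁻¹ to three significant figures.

Beer–Lambert: T = exp(−βL) ⇒ β = −ln(T)/L = −ln(0.465)/4.21 = 0.7657/4.21 = 0.1819 km⁻¹.

0.182 km⁻¹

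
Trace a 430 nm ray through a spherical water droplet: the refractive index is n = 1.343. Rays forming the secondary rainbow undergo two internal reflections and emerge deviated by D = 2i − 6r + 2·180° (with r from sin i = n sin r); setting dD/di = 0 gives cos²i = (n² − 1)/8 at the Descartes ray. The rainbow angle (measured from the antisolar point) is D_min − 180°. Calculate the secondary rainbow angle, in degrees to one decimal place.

53.5°

cos²i = (1.80365 − 1)/8 = 0.10046; i = arccos(0.31695) = 71.522°.
sin r = sin 71.522°/1.343 = 0.70621; r = 44.928°.
D_min = 2·71.522° − 6·44.928° + 360° = 233.478°.
Rainbow angle = D_min − 180° = 53.478°.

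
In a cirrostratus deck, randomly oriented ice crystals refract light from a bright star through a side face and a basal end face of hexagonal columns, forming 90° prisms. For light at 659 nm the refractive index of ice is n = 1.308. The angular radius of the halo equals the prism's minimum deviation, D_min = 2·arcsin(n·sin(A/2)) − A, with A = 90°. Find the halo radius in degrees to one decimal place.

45.3°

n·sin(A/2) = 1.308 × sin 45° = 1.308 × 0.7071 = 0.9249.
D_min = 2·arcsin(0.9249) − 90° = 2 × 67.653° − 90° = 45.305°.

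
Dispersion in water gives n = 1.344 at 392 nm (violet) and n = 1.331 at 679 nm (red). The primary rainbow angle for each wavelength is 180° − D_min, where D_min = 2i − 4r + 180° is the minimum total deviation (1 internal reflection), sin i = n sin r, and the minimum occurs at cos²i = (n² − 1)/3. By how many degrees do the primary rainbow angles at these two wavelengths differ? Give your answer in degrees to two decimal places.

1.86°

At 392 nm (n = 1.344): cos²i = 0.26878 → i = 58.772°, r = 39.512°, D_min = 139.495°, rainbow angle = 40.505°.
At 679 nm (n = 1.331): cos²i = 0.25719 → i = 59.527°, r = 40.356°, D_min = 137.630°, rainbow angle = 42.370°.
Angular width = |40.505° − 42.370°| = 1.865°.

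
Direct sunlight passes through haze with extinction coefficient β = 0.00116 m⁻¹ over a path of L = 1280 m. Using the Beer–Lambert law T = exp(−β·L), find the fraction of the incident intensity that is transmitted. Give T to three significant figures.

0.227

τ = β·L = 0.00116 × 1280 = 1.4848.
T = exp(−1.4848) = 0.2265.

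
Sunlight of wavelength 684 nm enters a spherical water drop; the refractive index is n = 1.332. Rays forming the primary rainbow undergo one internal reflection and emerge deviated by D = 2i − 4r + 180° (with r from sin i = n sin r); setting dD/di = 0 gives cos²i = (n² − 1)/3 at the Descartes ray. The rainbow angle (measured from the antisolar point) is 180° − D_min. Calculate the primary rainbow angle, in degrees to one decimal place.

cos²i = (1.77422 − 1)/3 = 0.25807; i = arccos(0.50801) = 59.469°.
sin r = sin 59.469°/1.332 = 0.64666; r = 40.290°.
D_min = 2·59.469° − 4·40.290° + 180° = 137.776°.
Rainbow angle = 180° − D_min = 42.224°.

42.2°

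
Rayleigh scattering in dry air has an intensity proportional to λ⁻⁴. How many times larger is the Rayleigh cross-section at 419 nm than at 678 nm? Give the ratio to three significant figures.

6.86

Rayleigh scattering ∝ λ⁻⁴, so the ratio of coefficients is the inverse fourth power of the wavelength ratio.
σ(419)/σ(678) = (678/419)⁴ = (1.6181)⁴ = 6.856.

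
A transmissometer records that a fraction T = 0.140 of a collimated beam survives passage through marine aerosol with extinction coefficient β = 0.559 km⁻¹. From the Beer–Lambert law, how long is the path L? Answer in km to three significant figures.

3.52 km

Beer–Lambert: T = exp(−βL) ⇒ L = −ln(T)/β = −ln(0.140)/0.559 = 1.9661/0.559 = 3.517 km.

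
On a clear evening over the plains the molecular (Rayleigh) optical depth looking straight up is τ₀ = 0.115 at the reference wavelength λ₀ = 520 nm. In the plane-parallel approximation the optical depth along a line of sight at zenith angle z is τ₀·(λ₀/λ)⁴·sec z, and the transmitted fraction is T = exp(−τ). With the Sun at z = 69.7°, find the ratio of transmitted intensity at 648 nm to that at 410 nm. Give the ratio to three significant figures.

2.05

Airmass: sec 69.7° = 2.8824.
τ(648 nm) = 0.115 × (520/648)⁴ × 2.8824 = 0.115 × 0.4147 × 2.8824 = 0.1375.
τ(410 nm) = 0.115 × (520/410)⁴ × 2.8824 = 0.115 × 2.5875 × 2.8824 = 0.8577.
T(648)/T(410) = exp(τ_B − τ_A) = exp(0.7202) = 2.0549.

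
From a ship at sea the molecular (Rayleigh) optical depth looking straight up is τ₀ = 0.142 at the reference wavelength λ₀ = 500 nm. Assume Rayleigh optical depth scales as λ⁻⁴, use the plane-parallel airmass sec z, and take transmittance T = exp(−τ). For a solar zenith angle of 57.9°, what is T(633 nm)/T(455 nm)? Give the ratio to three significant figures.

Airmass: sec 57.9° = 1.8818.
τ(633 nm) = 0.142 × (500/633)⁴ × 1.8818 = 0.142 × 0.3893 × 1.8818 = 0.1040.
τ(455 nm) = 0.142 × (500/455)⁴ × 1.8818 = 0.142 × 1.4583 × 1.8818 = 0.3897.
T(633)/T(455) = exp(τ_B − τ_A) = exp(0.2857) = 1.3306.

1.33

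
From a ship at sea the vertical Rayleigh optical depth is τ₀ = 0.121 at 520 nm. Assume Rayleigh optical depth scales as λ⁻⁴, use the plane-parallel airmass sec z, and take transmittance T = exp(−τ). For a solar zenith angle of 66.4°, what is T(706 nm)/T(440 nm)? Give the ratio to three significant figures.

Airmass: sec 66.4° = 2.4978.
τ(706 nm) = 0.121 × (520/706)⁴ × 2.4978 = 0.121 × 0.2943 × 2.4978 = 0.0889.
τ(440 nm) = 0.121 × (520/440)⁴ × 2.4978 = 0.121 × 1.9508 × 2.4978 = 0.5896.
T(706)/T(440) = exp(τ_B − τ_A) = exp(0.5006) = 1.6498.

1.65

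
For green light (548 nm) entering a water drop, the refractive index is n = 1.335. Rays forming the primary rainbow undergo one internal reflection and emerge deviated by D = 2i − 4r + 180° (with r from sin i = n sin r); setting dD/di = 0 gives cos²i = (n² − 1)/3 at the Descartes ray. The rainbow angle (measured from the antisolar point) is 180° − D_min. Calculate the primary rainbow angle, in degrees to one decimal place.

41.8°

cos²i = (1.78222 − 1)/3 = 0.26074; i = arccos(0.51063) = 59.294°.
sin r = sin 59.294°/1.335 = 0.64405; r = 40.094°.
D_min = 2·59.294° − 4·40.094° + 180° = 138.212°.
Rainbow angle = 180° − D_min = 41.788°.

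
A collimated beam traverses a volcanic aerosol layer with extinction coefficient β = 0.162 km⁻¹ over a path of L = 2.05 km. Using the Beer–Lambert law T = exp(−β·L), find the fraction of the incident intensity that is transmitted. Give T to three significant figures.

0.717

τ = β·L = 0.162 × 2.05 = 0.3321.
T = exp(−0.3321) = 0.7174.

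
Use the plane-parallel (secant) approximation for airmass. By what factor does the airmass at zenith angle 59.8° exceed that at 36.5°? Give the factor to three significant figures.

1.60

X(59.8°)/X(36.5°) = sec 59.8° / sec 36.5° = cos 36.5° / cos 59.8° = 0.8039/0.5030 = 1.5981.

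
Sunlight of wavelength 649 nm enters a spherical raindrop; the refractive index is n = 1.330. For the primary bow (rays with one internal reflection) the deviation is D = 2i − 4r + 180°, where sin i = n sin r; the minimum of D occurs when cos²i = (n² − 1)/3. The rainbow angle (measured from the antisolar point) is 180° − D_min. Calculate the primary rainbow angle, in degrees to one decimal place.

42.5°

cos²i = (1.76890 − 1)/3 = 0.25630; i = arccos(0.50626) = 59.585°.
sin r = sin 59.585°/1.330 = 0.64841; r = 40.422°.
D_min = 2·59.585° − 4·40.422° + 180° = 137.484°.
Rainbow angle = 180° − D_min = 42.516°.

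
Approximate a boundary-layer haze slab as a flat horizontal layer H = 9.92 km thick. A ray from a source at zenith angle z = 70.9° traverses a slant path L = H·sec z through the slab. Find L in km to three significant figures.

sec z = 1/cos 70.9° = 3.0561.
L = 9.92 × 3.0561 = 30.316 km.

30.3 km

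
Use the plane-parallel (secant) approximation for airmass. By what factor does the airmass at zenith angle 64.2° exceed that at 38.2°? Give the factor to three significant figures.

1.81

X(64.2°)/X(38.2°) = sec 64.2° / sec 38.2° = cos 38.2° / cos 64.2° = 0.7859/0.4352 = 1.8056.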